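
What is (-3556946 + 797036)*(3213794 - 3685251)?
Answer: 1301178888870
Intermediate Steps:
(-3556946 + 797036)*(3213794 - 3685251) = -2759910*(-471457) = 1301178888870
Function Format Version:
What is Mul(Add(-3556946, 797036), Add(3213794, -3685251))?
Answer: 1301178888870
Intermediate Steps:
Mul(Add(-3556946, 797036), Add(3213794, -3685251)) = Mul(-2759910, -471457) = 1301178888870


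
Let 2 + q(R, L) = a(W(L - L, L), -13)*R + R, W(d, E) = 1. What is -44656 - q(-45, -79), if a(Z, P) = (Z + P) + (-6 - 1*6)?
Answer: -45689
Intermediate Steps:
a(Z, P) = -12 + P + Z (a(Z, P) = (P + Z) + (-6 - 6) = (P + Z) - 12 = -12 + P + Z)
q(R, L) = -2 - 23*R (q(R, L) = -2 + ((-12 - 13 + 1)*R + R) = -2 + (-24*R + R) = -2 - 23*R)
-44656 - q(-45, -79) = -44656 - (-2 - 23*(-45)) = -44656 - (-2 + 1035) = -44656 - 1*1033 = -44656 - 1033 = -45689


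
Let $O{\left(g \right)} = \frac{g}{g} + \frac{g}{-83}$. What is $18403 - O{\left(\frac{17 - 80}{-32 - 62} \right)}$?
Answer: $\frac{143572467}{7802} \approx 18402.0$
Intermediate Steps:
$O{\left(g \right)} = 1 - \frac{g}{83}$ ($O{\left(g \right)} = 1 + g \left(- \frac{1}{83}\right) = 1 - \frac{g}{83}$)
$18403 - O{\left(\frac{17 - 80}{-32 - 62} \right)} = 18403 - \left(1 - \frac{\left(17 - 80\right) \frac{1}{-32 - 62}}{83}\right) = 18403 - \left(1 - \frac{\left(-63\right) \frac{1}{-94}}{83}\right) = 18403 - \left(1 - \frac{\left(-63\right) \left(- \frac{1}{94}\right)}{83}\right) = 18403 - \left(1 - \frac{63}{7802}\right) = 18403 - \frac{7739}{7802} = \frac{143572467}{7802}$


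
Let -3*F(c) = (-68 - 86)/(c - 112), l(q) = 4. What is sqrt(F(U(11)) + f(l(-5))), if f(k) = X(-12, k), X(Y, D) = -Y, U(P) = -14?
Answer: sqrt(939)/9 ≈ 3.4048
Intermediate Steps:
f(k) = 12 (f(k) = -1*(-12) = 12)
F(c) = 154/(3*(-112 + c)) (F(c) = -(-68 - 86)/(3*(c - 112)) = -(-154)/(3*(-112 + c)) = 154/(3*(-112 + c)))
sqrt(F(U(11)) + f(l(-5))) = sqrt(154/(3*(-112 - 14)) + 12) = sqrt((154/3)/(-126) + 12) = sqrt((154/3)*(-1/126) + 12) = sqrt(-11/27 + 12) = sqrt(313/27) = sqrt(939)/9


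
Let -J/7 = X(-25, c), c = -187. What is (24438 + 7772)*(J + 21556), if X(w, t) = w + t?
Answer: 742118400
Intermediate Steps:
X(w, t) = t + w
J = 1484 (J = -7*(-187 - 25) = -7*(-212) = 1484)
(24438 + 7772)*(J + 21556) = (24438 + 7772)*(1484 + 21556) = 32210*23040 = 742118400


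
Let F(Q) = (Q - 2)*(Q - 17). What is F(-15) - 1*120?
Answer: 424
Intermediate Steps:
F(Q) = (-17 + Q)*(-2 + Q) (F(Q) = (-2 + Q)*(-17 + Q) = (-17 + Q)*(-2 + Q))
F(-15) - 1*120 = (34 + (-15)**2 - 19*(-15)) - 1*120 = (34 + 225 + 285) - 120 = 544 - 120 = 424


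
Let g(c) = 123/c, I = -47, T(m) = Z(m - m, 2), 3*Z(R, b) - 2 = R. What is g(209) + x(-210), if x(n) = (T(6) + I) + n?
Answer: -160352/627 ≈ -255.74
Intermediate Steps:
Z(R, b) = 2/3 + R/3
T(m) = 2/3 (T(m) = 2/3 + (m - m)/3 = 2/3 + (1/3)*0 = 2/3 + 0 = 2/3)
x(n) = -139/3 + n (x(n) = (2/3 - 47) + n = -139/3 + n)
g(209) + x(-210) = 123/209 + (-139/3 - 210) = 123*(1/209) - 769/3 = 123/209 - 769/3 = -160352/627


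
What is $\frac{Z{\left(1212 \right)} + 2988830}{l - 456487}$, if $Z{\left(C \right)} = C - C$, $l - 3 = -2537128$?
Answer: $- \frac{1494415}{1496806} \approx -0.9984$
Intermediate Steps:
$l = -2537125$ ($l = 3 - 2537128 = -2537125$)
$Z{\left(C \right)} = 0$
$\frac{Z{\left(1212 \right)} + 2988830}{l - 456487} = \frac{0 + 2988830}{-2537125 - 456487} = \frac{2988830}{-2993612} = 2988830 \left(- \frac{1}{2993612}\right) = - \frac{1494415}{1496806}$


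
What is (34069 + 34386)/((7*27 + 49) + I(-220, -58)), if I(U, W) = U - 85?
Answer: -68455/67 ≈ -1021.7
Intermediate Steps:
I(U, W) = -85 + U
(34069 + 34386)/((7*27 + 49) + I(-220, -58)) = (34069 + 34386)/((7*27 + 49) + (-85 - 220)) = 68455/((189 + 49) - 305) = 68455/(238 - 305) = 68455/(-67) = 68455*(-1/67) = -68455/67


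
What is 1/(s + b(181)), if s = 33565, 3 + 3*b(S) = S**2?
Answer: 3/133453 ≈ 2.2480e-5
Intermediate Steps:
b(S) = -1 + S**2/3
1/(s + b(181)) = 1/(33565 + (-1 + (1/3)*181**2)) = 1/(33565 + (-1 + (1/3)*32761)) = 1/(33565 + (-1 + 32761/3)) = 1/(33565 + 32758/3) = 1/(133453/3) = 3/133453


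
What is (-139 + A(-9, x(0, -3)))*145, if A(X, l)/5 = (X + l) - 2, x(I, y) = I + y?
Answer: -30305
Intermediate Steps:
A(X, l) = -10 + 5*X + 5*l (A(X, l) = 5*((X + l) - 2) = 5*(-2 + X + l) = -10 + 5*X + 5*l)
(-139 + A(-9, x(0, -3)))*145 = (-139 + (-10 + 5*(-9) + 5*(0 - 3)))*145 = (-139 + (-10 - 45 + 5*(-3)))*145 = (-139 + (-10 - 45 - 15))*145 = (-139 - 70)*145 = -209*145 = -30305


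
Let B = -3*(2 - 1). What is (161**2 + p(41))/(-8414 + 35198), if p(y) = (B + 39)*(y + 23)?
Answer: 28225/26784 ≈ 1.0538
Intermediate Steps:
B = -3 (B = -3*1 = -3)
p(y) = 828 + 36*y (p(y) = (-3 + 39)*(y + 23) = 36*(23 + y) = 828 + 36*y)
(161**2 + p(41))/(-8414 + 35198) = (161**2 + (828 + 36*41))/(-8414 + 35198) = (25921 + (828 + 1476))/26784 = (25921 + 2304)*(1/26784) = 28225*(1/26784) = 28225/26784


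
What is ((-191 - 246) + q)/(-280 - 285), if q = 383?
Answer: 54/565 ≈ 0.095575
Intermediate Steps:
((-191 - 246) + q)/(-280 - 285) = ((-191 - 246) + 383)/(-280 - 285) = (-437 + 383)/(-565) = -1/565*(-54) = 54/565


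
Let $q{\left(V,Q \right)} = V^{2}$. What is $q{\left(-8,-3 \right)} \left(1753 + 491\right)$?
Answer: $143616$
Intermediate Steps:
$q{\left(-8,-3 \right)} \left(1753 + 491\right) = \left(-8\right)^{2} \left(1753 + 491\right) = 64 \cdot 2244 = 143616$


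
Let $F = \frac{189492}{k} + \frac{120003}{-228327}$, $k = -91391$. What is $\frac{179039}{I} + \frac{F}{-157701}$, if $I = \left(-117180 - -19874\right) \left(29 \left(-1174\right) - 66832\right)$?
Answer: $\frac{666386943188868853}{19193187885363683983572} \approx 3.472 \cdot 10^{-5}$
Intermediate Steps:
$I = 9816034668$ ($I = \left(-117180 + 19874\right) \left(-34046 - 66832\right) = \left(-97306\right) \left(-100878\right) = 9816034668$)
$F = - \frac{1063398707}{409157507}$ ($F = \frac{189492}{-91391} + \frac{120003}{-228327} = 189492 \left(- \frac{1}{91391}\right) + 120003 \left(- \frac{1}{228327}\right) = - \frac{189492}{91391} - \frac{2353}{4477} = - \frac{1063398707}{409157507} \approx -2.599$)
$\frac{179039}{I} + \frac{F}{-157701} = \frac{179039}{9816034668} - \frac{1063398707}{409157507 \left(-157701\right)} = 179039 \cdot \frac{1}{9816034668} - - \frac{1063398707}{64524548011407} = \frac{179039}{9816034668} + \frac{1063398707}{64524548011407} = \frac{666386943188868853}{19193187885363683983572}$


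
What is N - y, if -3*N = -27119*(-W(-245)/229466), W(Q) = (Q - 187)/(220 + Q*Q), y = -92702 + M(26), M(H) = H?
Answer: 640584816332028/6912089585 ≈ 92676.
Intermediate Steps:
y = -92676 (y = -92702 + 26 = -92676)
W(Q) = (-187 + Q)/(220 + Q²)
N = 1952568/6912089585 (N = -(-27119)/(3*((-229466*(220 + (-245)²)/(-187 - 245)))) = -(-27119)/(3*((-229466/(-432/(220 + 60025))))) = -(-27119)/(3*((-229466/(-432/60245)))) = -(-27119)/(3*((-229466*(-60245/432)))) = -(-27119)/(3*6912089585/216) = -(-27119)*216/(3*6912089585) = -⅓*(-5857704/6912089585) = 1952568/6912089585 ≈ 0.00028249)
N - y = 1952568/6912089585 - 1*(-92676) = 1952568/6912089585 + 92676 = 640584816332028/6912089585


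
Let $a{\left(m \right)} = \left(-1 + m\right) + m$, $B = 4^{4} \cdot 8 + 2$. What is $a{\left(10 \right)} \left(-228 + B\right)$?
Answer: $34618$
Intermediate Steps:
$B = 2050$ ($B = 256 \cdot 8 + 2 = 2048 + 2 = 2050$)
$a{\left(m \right)} = -1 + 2 m$
$a{\left(10 \right)} \left(-228 + B\right) = \left(-1 + 2 \cdot 10\right) \left(-228 + 2050\right) = \left(-1 + 20\right) 1822 = 19 \cdot 1822 = 34618$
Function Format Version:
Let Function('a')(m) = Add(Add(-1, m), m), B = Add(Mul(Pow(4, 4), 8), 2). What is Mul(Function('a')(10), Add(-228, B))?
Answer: 34618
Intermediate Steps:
B = 2050 (B = Add(Mul(256, 8), 2) = Add(2048, 2) = 2050)
Function('a')(m) = Add(-1, Mul(2, m))
Mul(Function('a')(10), Add(-228, B)) = Mul(Add(-1, Mul(2, 10)), Add(-228, 2050)) = Mul(Add(-1, 20), 1822) = Mul(19, 1822) = 34618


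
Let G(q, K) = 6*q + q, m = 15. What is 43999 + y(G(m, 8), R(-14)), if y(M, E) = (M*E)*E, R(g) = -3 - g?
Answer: 56704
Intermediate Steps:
G(q, K) = 7*q
y(M, E) = M*E² (y(M, E) = (E*M)*E = M*E²)
43999 + y(G(m, 8), R(-14)) = 43999 + (7*15)*(-3 - 1*(-14))² = 43999 + 105*(-3 + 14)² = 43999 + 105*11² = 43999 + 105*121 = 43999 + 12705 = 56704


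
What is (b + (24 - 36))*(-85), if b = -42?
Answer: 4590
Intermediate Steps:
(b + (24 - 36))*(-85) = (-42 + (24 - 36))*(-85) = (-42 - 12)*(-85) = -54*(-85) = 4590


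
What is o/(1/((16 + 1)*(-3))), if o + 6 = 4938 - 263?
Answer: -238119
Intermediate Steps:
o = 4669 (o = -6 + (4938 - 263) = -6 + 4675 = 4669)
o/(1/((16 + 1)*(-3))) = 4669/(1/((16 + 1)*(-3))) = 4669/(1/(17*(-3))) = 4669/(1/(-51)) = 4669/(-1/51) = 4669*(-51) = -238119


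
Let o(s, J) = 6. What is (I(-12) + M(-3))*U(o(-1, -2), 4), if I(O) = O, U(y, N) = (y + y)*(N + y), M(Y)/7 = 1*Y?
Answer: -3960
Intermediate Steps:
M(Y) = 7*Y (M(Y) = 7*(1*Y) = 7*Y)
U(y, N) = 2*y*(N + y) (U(y, N) = (2*y)*(N + y) = 2*y*(N + y))
(I(-12) + M(-3))*U(o(-1, -2), 4) = (-12 + 7*(-3))*(2*6*(4 + 6)) = (-12 - 21)*(2*6*10) = -33*120 = -3960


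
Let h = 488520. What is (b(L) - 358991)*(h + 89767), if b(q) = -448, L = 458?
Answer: -207858900993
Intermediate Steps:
(b(L) - 358991)*(h + 89767) = (-448 - 358991)*(488520 + 89767) = -359439*578287 = -207858900993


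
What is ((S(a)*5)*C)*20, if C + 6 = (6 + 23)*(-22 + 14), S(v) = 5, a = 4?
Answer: -119000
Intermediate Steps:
C = -238 (C = -6 + (6 + 23)*(-22 + 14) = -6 + 29*(-8) = -6 - 232 = -238)
((S(a)*5)*C)*20 = ((5*5)*(-238))*20 = (25*(-238))*20 = -5950*20 = -119000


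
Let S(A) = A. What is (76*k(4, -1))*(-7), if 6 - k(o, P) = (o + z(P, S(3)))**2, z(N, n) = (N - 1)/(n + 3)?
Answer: 35644/9 ≈ 3960.4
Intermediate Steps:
z(N, n) = (-1 + N)/(3 + n)
k(o, P) = 6 - (-1/6 + o + P/6)**2 (k(o, P) = 6 - (o + (-1 + P)/(3 + 3))**2 = 6 - (o + (-1 + P)/6)**2 = 6 - (o + (-1/6 + P/6))**2 = 6 - (-1/6 + o + P/6)**2)
(76*k(4, -1))*(-7) = (76*(6 - (-1 - 1 + 6*4)**2/36))*(-7) = (76*(6 - (-1 - 1 + 24)**2/36))*(-7) = (76*(6 - 1/36*22**2))*(-7) = (76*(6 - 1/36*484))*(-7) = (76*(6 - 121/9))*(-7) = (76*(-67/9))*(-7) = -5092/9*(-7) = 35644/9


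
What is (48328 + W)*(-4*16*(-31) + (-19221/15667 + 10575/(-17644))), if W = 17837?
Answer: 8218941380745/62668 ≈ 1.3115e+8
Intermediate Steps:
(48328 + W)*(-4*16*(-31) + (-19221/15667 + 10575/(-17644))) = (48328 + 17837)*(-4*16*(-31) + (-19221/15667 + 10575/(-17644))) = 66165*(-64*(-31) + (-19221*1/15667 + 10575*(-1/17644))) = 66165*(1984 + (-19221/15667 - 10575/17644)) = 66165*(1984 - 504813849/276428548) = 66165*(547929425383/276428548) = 8218941380745/62668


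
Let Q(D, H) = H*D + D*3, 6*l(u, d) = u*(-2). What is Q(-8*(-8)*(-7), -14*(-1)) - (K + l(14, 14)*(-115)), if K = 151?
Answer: -24911/3 ≈ -8303.7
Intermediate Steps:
l(u, d) = -u/3 (l(u, d) = (u*(-2))/6 = (-2*u)/6 = -u/3)
Q(D, H) = 3*D + D*H (Q(D, H) = D*H + 3*D = 3*D + D*H)
Q(-8*(-8)*(-7), -14*(-1)) - (K + l(14, 14)*(-115)) = (-8*(-8)*(-7))*(3 - 14*(-1)) - (151 - ⅓*14*(-115)) = (64*(-7))*(3 + 14) - (151 - 14/3*(-115)) = -448*17 - (151 + 1610/3) = -7616 - 1*2063/3 = -7616 - 2063/3 = -24911/3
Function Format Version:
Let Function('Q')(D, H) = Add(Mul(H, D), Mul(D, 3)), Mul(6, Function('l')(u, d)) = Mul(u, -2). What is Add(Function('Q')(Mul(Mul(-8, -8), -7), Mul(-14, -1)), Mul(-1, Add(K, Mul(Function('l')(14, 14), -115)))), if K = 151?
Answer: Rational(-24911, 3) ≈ -8303.7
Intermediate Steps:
Function('l')(u, d) = Mul(Rational(-1, 3), u) (Function('l')(u, d) = Mul(Rational(1, 6), Mul(u, -2)) = Mul(Rational(1, 6), Mul(-2, u)) = Mul(Rational(-1, 3), u))
Function('Q')(D, H) = Add(Mul(3, D), Mul(D, H)) (Function('Q')(D, H) = Add(Mul(D, H), Mul(3, D)) = Add(Mul(3, D), Mul(D, H)))
Add(Function('Q')(Mul(Mul(-8, -8), -7), Mul(-14, -1)), Mul(-1, Add(K, Mul(Function('l')(14, 14), -115)))) = Add(Mul(Mul(Mul(-8, -8), -7), Add(3, Mul(-14, -1))), Mul(-1, Add(151, Mul(Mul(Rational(-1, 3), 14), -115)))) = Add(Mul(Mul(64, -7), Add(3, 14)), Mul(-1, Add(151, Mul(Rational(-14, 3), -115)))) = Add(Mul(-448, 17), Mul(-1, Add(151, Rational(1610, 3)))) = Add(-7616, Mul(-1, Rational(2063, 3))) = Add(-7616, Rational(-2063, 3)) = Rational(-24911, 3)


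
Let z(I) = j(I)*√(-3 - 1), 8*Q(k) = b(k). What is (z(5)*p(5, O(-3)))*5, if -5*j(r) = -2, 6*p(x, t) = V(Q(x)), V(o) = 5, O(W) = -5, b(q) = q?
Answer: 10*I/3 ≈ 3.3333*I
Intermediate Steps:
Q(k) = k/8
p(x, t) = ⅚ (p(x, t) = (⅙)*5 = ⅚)
j(r) = ⅖ (j(r) = -⅕*(-2) = ⅖)
z(I) = 4*I/5 (z(I) = 2*√(-3 - 1)/5 = 2*√(-4)/5 = 2*(2*I)/5 = 4*I/5)
(z(5)*p(5, O(-3)))*5 = ((4*I/5)*(⅚))*5 = (2*I/3)*5 = 10*I/3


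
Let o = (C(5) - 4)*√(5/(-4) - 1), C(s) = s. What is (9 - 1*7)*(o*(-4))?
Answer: -12*I ≈ -12.0*I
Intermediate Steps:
o = 3*I/2 (o = (5 - 4)*√(5/(-4) - 1) = 1*√(5*(-¼) - 1) = 1*√(-5/4 - 1) = 1*√(-9/4) = 1*(3*I/2) = 3*I/2 ≈ 1.5*I)
(9 - 1*7)*(o*(-4)) = (9 - 1*7)*((3*I/2)*(-4)) = (9 - 7)*(-6*I) = 2*(-6*I) = -12*I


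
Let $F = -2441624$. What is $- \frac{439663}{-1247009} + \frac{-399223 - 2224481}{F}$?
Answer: $\frac{543159279256}{380590887827} \approx 1.4271$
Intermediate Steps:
$- \frac{439663}{-1247009} + \frac{-399223 - 2224481}{F} = - \frac{439663}{-1247009} + \frac{-399223 - 2224481}{-2441624} = \left(-439663\right) \left(- \frac{1}{1247009}\right) - - \frac{327963}{305203} = \frac{439663}{1247009} + \frac{327963}{305203} = \frac{543159279256}{380590887827}$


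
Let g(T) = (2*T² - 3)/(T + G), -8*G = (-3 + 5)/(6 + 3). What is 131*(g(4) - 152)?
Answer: -2710652/143 ≈ -18956.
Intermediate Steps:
G = -1/36 (G = -(-3 + 5)/(8*(6 + 3)) = -1/(4*9) = -⅛*2/9 = -1/36 ≈ -0.027778)
g(T) = (-3 + 2*T²)/(-1/36 + T) (g(T) = (2*T² - 3)/(T - 1/36) = (-3 + 2*T²)/(-1/36 + T))
131*(g(4) - 152) = 131*(36*(-3 + 2*4²)/(-1 + 36*4) - 152) = 131*(36*(-3 + 2*16)/(-1 + 144) - 152) = 131*(36*(-3 + 32)/143 - 152) = 131*(36*(1/143)*29 - 152) = 131*(1044/143 - 152) = 131*(-20692/143) = -2710652/143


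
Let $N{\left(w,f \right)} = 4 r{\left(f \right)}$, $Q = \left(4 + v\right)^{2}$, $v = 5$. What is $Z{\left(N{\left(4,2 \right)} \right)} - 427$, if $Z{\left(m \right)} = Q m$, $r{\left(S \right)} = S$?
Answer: $221$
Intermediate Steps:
$Q = 81$ ($Q = \left(4 + 5\right)^{2} = 9^{2} = 81$)
$N{\left(w,f \right)} = 4 f$
$Z{\left(m \right)} = 81 m$
$Z{\left(N{\left(4,2 \right)} \right)} - 427 = 81 \cdot 4 \cdot 2 - 427 = 81 \cdot 8 - 427 = 648 - 427 = 221$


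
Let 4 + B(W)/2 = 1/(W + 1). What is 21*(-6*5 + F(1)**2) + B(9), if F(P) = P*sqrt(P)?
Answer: -3084/5 ≈ -616.80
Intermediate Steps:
F(P) = P**(3/2)
B(W) = -8 + 2/(1 + W) (B(W) = -8 + 2/(W + 1) = -8 + 2/(1 + W))
21*(-6*5 + F(1)**2) + B(9) = 21*(-6*5 + (1**(3/2))**2) + 2*(-3 - 4*9)/(1 + 9) = 21*(-30 + 1**2) + 2*(-3 - 36)/10 = 21*(-30 + 1) + 2*(1/10)*(-39) = 21*(-29) - 39/5 = -609 - 39/5 = -3084/5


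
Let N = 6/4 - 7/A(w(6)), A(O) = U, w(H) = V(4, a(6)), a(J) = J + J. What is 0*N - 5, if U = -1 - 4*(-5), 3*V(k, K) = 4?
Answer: -5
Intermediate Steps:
a(J) = 2*J
V(k, K) = 4/3 (V(k, K) = (⅓)*4 = 4/3)
U = 19 (U = -1 + 20 = 19)
w(H) = 4/3
A(O) = 19
N = 43/38 (N = 6/4 - 7/19 = 6*(¼) - 7*1/19 = 3/2 - 7/19 = 43/38 ≈ 1.1316)
0*N - 5 = 0*(43/38) - 5 = 0 - 5 = -5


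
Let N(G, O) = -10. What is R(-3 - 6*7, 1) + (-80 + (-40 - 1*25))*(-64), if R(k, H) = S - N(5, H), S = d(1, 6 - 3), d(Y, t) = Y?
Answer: 9291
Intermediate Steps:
S = 1
R(k, H) = 11 (R(k, H) = 1 - 1*(-10) = 1 + 10 = 11)
R(-3 - 6*7, 1) + (-80 + (-40 - 1*25))*(-64) = 11 + (-80 + (-40 - 1*25))*(-64) = 11 + (-80 + (-40 - 25))*(-64) = 11 + (-80 - 65)*(-64) = 11 - 145*(-64) = 11 + 9280 = 9291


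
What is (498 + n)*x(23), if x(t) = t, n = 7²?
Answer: 12581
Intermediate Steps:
n = 49
(498 + n)*x(23) = (498 + 49)*23 = 547*23 = 12581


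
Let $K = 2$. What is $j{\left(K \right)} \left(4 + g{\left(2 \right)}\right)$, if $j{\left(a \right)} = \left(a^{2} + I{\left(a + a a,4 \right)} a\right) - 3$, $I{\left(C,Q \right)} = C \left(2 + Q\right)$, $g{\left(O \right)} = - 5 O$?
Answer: $-438$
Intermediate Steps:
$j{\left(a \right)} = -3 + a^{2} + a \left(6 a + 6 a^{2}\right)$ ($j{\left(a \right)} = \left(a^{2} + \left(a + a a\right) \left(2 + 4\right) a\right) - 3 = \left(a^{2} + \left(a + a^{2}\right) 6 a\right) - 3 = \left(a^{2} + \left(6 a + 6 a^{2}\right) a\right) - 3 = \left(a^{2} + a \left(6 a + 6 a^{2}\right)\right) - 3 = -3 + a^{2} + a \left(6 a + 6 a^{2}\right)$)
$j{\left(K \right)} \left(4 + g{\left(2 \right)}\right) = \left(-3 + 6 \cdot 2^{3} + 7 \cdot 2^{2}\right) \left(4 - 10\right) = \left(-3 + 6 \cdot 8 + 7 \cdot 4\right) \left(4 - 10\right) = \left(-3 + 48 + 28\right) \left(-6\right) = 73 \left(-6\right) = -438$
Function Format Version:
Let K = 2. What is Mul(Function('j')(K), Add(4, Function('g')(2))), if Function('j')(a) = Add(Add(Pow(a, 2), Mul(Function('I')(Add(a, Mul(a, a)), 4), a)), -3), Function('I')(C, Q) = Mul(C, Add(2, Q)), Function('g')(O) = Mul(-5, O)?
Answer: -438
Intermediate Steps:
Function('j')(a) = Add(-3, Pow(a, 2), Mul(a, Add(Mul(6, a), Mul(6, Pow(a, 2))))) (Function('j')(a) = Add(Add(Pow(a, 2), Mul(Mul(Add(a, Mul(a, a)), Add(2, 4)), a)), -3) = Add(Add(Pow(a, 2), Mul(Mul(Add(a, Pow(a, 2)), 6), a)), -3) = Add(Add(Pow(a, 2), Mul(Add(Mul(6, a), Mul(6, Pow(a, 2))), a)), -3) = Add(Add(Pow(a, 2), Mul(a, Add(Mul(6, a), Mul(6, Pow(a, 2))))), -3) = Add(-3, Pow(a, 2), Mul(a, Add(Mul(6, a), Mul(6, Pow(a, 2))))))
Mul(Function('j')(K), Add(4, Function('g')(2))) = Mul(Add(-3, Mul(6, Pow(2, 3)), Mul(7, Pow(2, 2))), Add(4, Mul(-5, 2))) = Mul(Add(-3, Mul(6, 8), Mul(7, 4)), Add(4, -10)) = Mul(Add(-3, 48, 28), -6) = Mul(73, -6) = -438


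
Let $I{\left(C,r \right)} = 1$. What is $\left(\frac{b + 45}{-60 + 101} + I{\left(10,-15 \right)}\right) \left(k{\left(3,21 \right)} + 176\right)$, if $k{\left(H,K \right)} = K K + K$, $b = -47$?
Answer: $\frac{24882}{41} \approx 606.88$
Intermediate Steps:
$k{\left(H,K \right)} = K + K^{2}$ ($k{\left(H,K \right)} = K^{2} + K = K + K^{2}$)
$\left(\frac{b + 45}{-60 + 101} + I{\left(10,-15 \right)}\right) \left(k{\left(3,21 \right)} + 176\right) = \left(\frac{-47 + 45}{-60 + 101} + 1\right) \left(21 \left(1 + 21\right) + 176\right) = \left(- \frac{2}{41} + 1\right) \left(21 \cdot 22 + 176\right) = \left(\left(-2\right) \frac{1}{41} + 1\right) \left(462 + 176\right) = \left(- \frac{2}{41} + 1\right) 638 = \frac{39}{41} \cdot 638 = \frac{24882}{41}$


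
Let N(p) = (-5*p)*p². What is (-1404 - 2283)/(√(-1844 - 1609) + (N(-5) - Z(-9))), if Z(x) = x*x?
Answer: -2005728/299389 + 3687*I*√3453/299389 ≈ -6.6994 + 0.72366*I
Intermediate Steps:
N(p) = -5*p³
Z(x) = x²
(-1404 - 2283)/(√(-1844 - 1609) + (N(-5) - Z(-9))) = (-1404 - 2283)/(√(-1844 - 1609) + (-5*(-5)³ - 1*(-9)²)) = -3687/(√(-3453) + (-5*(-125) - 1*81)) = -3687/(I*√3453 + (625 - 81)) = -3687/(I*√3453 + 544) = -3687/(544 + I*√3453)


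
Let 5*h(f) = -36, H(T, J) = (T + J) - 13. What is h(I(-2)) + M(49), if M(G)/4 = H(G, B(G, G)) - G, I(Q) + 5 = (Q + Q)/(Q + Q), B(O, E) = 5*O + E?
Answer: 5584/5 ≈ 1116.8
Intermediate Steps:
B(O, E) = E + 5*O
H(T, J) = -13 + J + T (H(T, J) = (J + T) - 13 = -13 + J + T)
I(Q) = -4 (I(Q) = -5 + (Q + Q)/(Q + Q) = -5 + (2*Q)/((2*Q)) = -5 + (2*Q)*(1/(2*Q)) = -5 + 1 = -4)
h(f) = -36/5 (h(f) = (⅕)*(-36) = -36/5)
M(G) = -52 + 24*G (M(G) = 4*((-13 + (G + 5*G) + G) - G) = 4*((-13 + 6*G + G) - G) = 4*((-13 + 7*G) - G) = 4*(-13 + 6*G) = -52 + 24*G)
h(I(-2)) + M(49) = -36/5 + (-52 + 24*49) = -36/5 + (-52 + 1176) = -36/5 + 1124 = 5584/5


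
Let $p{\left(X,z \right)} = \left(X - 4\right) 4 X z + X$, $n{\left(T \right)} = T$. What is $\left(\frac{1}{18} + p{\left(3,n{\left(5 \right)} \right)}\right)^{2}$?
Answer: $\frac{1050625}{324} \approx 3242.7$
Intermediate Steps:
$p{\left(X,z \right)} = X + X z \left(-16 + 4 X\right)$ ($p{\left(X,z \right)} = \left(-4 + X\right) 4 X z + X = \left(-16 + 4 X\right) X z + X = X \left(-16 + 4 X\right) z + X = X z \left(-16 + 4 X\right) + X = X + X z \left(-16 + 4 X\right)$)
$\left(\frac{1}{18} + p{\left(3,n{\left(5 \right)} \right)}\right)^{2} = \left(\frac{1}{18} + 3 \left(1 - 80 + 4 \cdot 3 \cdot 5\right)\right)^{2} = \left(\frac{1}{18} + 3 \left(1 - 80 + 60\right)\right)^{2} = \left(\frac{1}{18} + 3 \left(-19\right)\right)^{2} = \left(\frac{1}{18} - 57\right)^{2} = \left(- \frac{1025}{18}\right)^{2} = \frac{1050625}{324}$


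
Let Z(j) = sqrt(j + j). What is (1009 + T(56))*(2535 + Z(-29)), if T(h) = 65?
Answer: 2722590 + 1074*I*sqrt(58) ≈ 2.7226e+6 + 8179.3*I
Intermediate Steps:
Z(j) = sqrt(2)*sqrt(j) (Z(j) = sqrt(2*j) = sqrt(2)*sqrt(j))
(1009 + T(56))*(2535 + Z(-29)) = (1009 + 65)*(2535 + sqrt(2)*sqrt(-29)) = 1074*(2535 + sqrt(2)*(I*sqrt(29))) = 1074*(2535 + I*sqrt(58)) = 2722590 + 1074*I*sqrt(58)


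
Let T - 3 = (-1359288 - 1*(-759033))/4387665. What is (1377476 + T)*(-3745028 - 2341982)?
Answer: -2452625059407621520/292511 ≈ -8.3847e+12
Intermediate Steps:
T = 837516/292511 (T = 3 + (-1359288 - 1*(-759033))/4387665 = 3 + (-1359288 + 759033)*(1/4387665) = 3 - 600255*1/4387665 = 3 - 40017/292511 = 837516/292511 ≈ 2.8632)
(1377476 + T)*(-3745028 - 2341982) = (1377476 + 837516/292511)*(-3745028 - 2341982) = (402927719752/292511)*(-6087010) = -2452625059407621520/292511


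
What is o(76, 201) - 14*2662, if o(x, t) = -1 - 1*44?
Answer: -37313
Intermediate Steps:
o(x, t) = -45 (o(x, t) = -1 - 44 = -45)
o(76, 201) - 14*2662 = -45 - 14*2662 = -45 - 37268 = -37313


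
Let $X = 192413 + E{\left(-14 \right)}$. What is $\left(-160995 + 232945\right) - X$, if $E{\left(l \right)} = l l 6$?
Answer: $-121639$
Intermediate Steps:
$E{\left(l \right)} = 6 l^{2}$ ($E{\left(l \right)} = l^{2} \cdot 6 = 6 l^{2}$)
$X = 193589$ ($X = 192413 + 6 \left(-14\right)^{2} = 192413 + 6 \cdot 196 = 192413 + 1176 = 193589$)
$\left(-160995 + 232945\right) - X = \left(-160995 + 232945\right) - 193589 = 71950 - 193589 = -121639$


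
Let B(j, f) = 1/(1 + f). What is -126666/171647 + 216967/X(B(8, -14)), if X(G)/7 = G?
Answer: -2231075747/5537 ≈ -4.0294e+5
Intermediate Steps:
X(G) = 7*G
-126666/171647 + 216967/X(B(8, -14)) = -126666/171647 + 216967/((7/(1 - 14))) = -126666*1/171647 + 216967/((7/(-13))) = -4086/5537 + 216967/((7*(-1/13))) = -4086/5537 + 216967/(-7/13) = -4086/5537 + 216967*(-13/7) = -4086/5537 - 2820571/7 = -2231075747/5537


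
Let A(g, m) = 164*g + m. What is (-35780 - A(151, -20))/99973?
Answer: -60524/99973 ≈ -0.60540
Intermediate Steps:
A(g, m) = m + 164*g
(-35780 - A(151, -20))/99973 = (-35780 - (-20 + 164*151))/99973 = (-35780 - (-20 + 24764))*(1/99973) = (-35780 - 1*24744)*(1/99973) = (-35780 - 24744)*(1/99973) = -60524*1/99973 = -60524/99973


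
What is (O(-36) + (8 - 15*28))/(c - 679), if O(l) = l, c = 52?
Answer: 448/627 ≈ 0.71451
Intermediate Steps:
(O(-36) + (8 - 15*28))/(c - 679) = (-36 + (8 - 15*28))/(52 - 679) = (-36 + (8 - 420))/(-627) = (-36 - 412)*(-1/627) = -448*(-1/627) = 448/627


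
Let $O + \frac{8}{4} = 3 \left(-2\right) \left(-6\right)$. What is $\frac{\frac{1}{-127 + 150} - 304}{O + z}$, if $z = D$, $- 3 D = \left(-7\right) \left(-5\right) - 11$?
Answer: $- \frac{6991}{598} \approx -11.691$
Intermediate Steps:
$D = -8$ ($D = - \frac{\left(-7\right) \left(-5\right) - 11}{3} = - \frac{35 - 11}{3} = \left(- \frac{1}{3}\right) 24 = -8$)
$z = -8$
$O = 34$ ($O = -2 + 3 \left(-2\right) \left(-6\right) = -2 - -36 = -2 + 36 = 34$)
$\frac{\frac{1}{-127 + 150} - 304}{O + z} = \frac{\frac{1}{-127 + 150} - 304}{34 - 8} = \frac{\frac{1}{23} - 304}{26} = \left(\frac{1}{23} - 304\right) \frac{1}{26} = \left(- \frac{6991}{23}\right) \frac{1}{26} = - \frac{6991}{598}$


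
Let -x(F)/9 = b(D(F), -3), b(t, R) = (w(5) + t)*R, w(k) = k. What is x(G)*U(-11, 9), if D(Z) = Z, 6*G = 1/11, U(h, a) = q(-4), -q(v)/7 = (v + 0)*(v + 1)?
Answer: -125118/11 ≈ -11374.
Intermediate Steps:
q(v) = -7*v*(1 + v) (q(v) = -7*(v + 0)*(v + 1) = -7*v*(1 + v))
U(h, a) = -84 (U(h, a) = -7*(-4)*(1 - 4) = -7*(-4)*(-3) = -84)
G = 1/66 (G = (1/6)/11 = (1/6)*(1/11) = 1/66 ≈ 0.015152)
b(t, R) = R*(5 + t) (b(t, R) = (5 + t)*R = R*(5 + t))
x(F) = 135 + 27*F (x(F) = -(-27)*(5 + F) = -9*(-15 - 3*F) = 135 + 27*F)
x(G)*U(-11, 9) = (135 + 27*(1/66))*(-84) = (135 + 9/22)*(-84) = (2979/22)*(-84) = -125118/11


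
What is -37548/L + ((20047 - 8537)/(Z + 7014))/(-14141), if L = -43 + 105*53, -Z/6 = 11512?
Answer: -8237660275331/1211474586729 ≈ -6.7997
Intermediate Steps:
Z = -69072 (Z = -6*11512 = -69072)
L = 5522 (L = -43 + 5565 = 5522)
-37548/L + ((20047 - 8537)/(Z + 7014))/(-14141) = -37548/5522 + ((20047 - 8537)/(-69072 + 7014))/(-14141) = -37548*1/5522 + (11510/(-62058))*(-1/14141) = -18774/2761 + (11510*(-1/62058))*(-1/14141) = -18774/2761 - 5755/31029*(-1/14141) = -18774/2761 + 5755/438781089 = -8237660275331/1211474586729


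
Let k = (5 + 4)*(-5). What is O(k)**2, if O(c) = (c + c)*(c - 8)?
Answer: 22752900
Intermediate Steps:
k = -45 (k = 9*(-5) = -45)
O(c) = 2*c*(-8 + c) (O(c) = (2*c)*(-8 + c) = 2*c*(-8 + c))
O(k)**2 = (2*(-45)*(-8 - 45))**2 = (2*(-45)*(-53))**2 = 4770**2 = 22752900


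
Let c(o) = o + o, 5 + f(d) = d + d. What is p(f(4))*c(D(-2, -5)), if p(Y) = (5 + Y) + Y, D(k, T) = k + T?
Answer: -154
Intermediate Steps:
D(k, T) = T + k
f(d) = -5 + 2*d (f(d) = -5 + (d + d) = -5 + 2*d)
p(Y) = 5 + 2*Y
c(o) = 2*o
p(f(4))*c(D(-2, -5)) = (5 + 2*(-5 + 2*4))*(2*(-5 - 2)) = (5 + 2*(-5 + 8))*(2*(-7)) = (5 + 2*3)*(-14) = (5 + 6)*(-14) = 11*(-14) = -154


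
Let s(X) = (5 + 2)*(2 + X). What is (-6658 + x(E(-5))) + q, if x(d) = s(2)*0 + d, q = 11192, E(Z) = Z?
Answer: 4529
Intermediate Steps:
s(X) = 14 + 7*X (s(X) = 7*(2 + X) = 14 + 7*X)
x(d) = d (x(d) = (14 + 7*2)*0 + d = (14 + 14)*0 + d = 28*0 + d = 0 + d = d)
(-6658 + x(E(-5))) + q = (-6658 - 5) + 11192 = -6663 + 11192 = 4529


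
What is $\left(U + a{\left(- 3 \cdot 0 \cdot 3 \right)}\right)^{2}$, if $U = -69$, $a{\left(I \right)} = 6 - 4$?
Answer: $4489$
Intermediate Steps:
$a{\left(I \right)} = 2$ ($a{\left(I \right)} = 6 - 4 = 2$)
$\left(U + a{\left(- 3 \cdot 0 \cdot 3 \right)}\right)^{2} = \left(-69 + 2\right)^{2} = \left(-67\right)^{2} = 4489$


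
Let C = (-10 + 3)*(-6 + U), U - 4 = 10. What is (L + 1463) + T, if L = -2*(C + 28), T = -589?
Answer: 930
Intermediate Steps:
U = 14 (U = 4 + 10 = 14)
C = -56 (C = (-10 + 3)*(-6 + 14) = -7*8 = -56)
L = 56 (L = -2*(-56 + 28) = -2*(-28) = 56)
(L + 1463) + T = (56 + 1463) - 589 = 1519 - 589 = 930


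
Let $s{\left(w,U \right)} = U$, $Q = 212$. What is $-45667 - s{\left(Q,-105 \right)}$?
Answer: $-45562$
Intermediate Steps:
$-45667 - s{\left(Q,-105 \right)} = -45667 - -105 = -45667 + 105 = -45562$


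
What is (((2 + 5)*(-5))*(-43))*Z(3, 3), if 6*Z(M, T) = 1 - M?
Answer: -1505/3 ≈ -501.67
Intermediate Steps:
Z(M, T) = 1/6 - M/6 (Z(M, T) = (1 - M)/6 = 1/6 - M/6)
(((2 + 5)*(-5))*(-43))*Z(3, 3) = (((2 + 5)*(-5))*(-43))*(1/6 - 1/6*3) = ((7*(-5))*(-43))*(1/6 - 1/2) = -35*(-43)*(-1/3) = 1505*(-1/3) = -1505/3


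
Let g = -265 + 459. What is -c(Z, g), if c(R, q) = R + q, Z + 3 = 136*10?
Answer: -1551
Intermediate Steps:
Z = 1357 (Z = -3 + 136*10 = -3 + 1360 = 1357)
g = 194
-c(Z, g) = -(1357 + 194) = -1*1551 = -1551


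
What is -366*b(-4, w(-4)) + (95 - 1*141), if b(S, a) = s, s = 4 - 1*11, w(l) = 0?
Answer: 2516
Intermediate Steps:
s = -7 (s = 4 - 11 = -7)
b(S, a) = -7
-366*b(-4, w(-4)) + (95 - 1*141) = -366*(-7) + (95 - 1*141) = 2562 + (95 - 141) = 2562 - 46 = 2516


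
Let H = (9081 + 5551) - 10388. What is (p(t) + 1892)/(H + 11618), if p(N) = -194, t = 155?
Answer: 849/7931 ≈ 0.10705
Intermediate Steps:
H = 4244 (H = 14632 - 10388 = 4244)
(p(t) + 1892)/(H + 11618) = (-194 + 1892)/(4244 + 11618) = 1698/15862 = 1698*(1/15862) = 849/7931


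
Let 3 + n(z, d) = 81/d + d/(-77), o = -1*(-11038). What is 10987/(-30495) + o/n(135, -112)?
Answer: -82945320517/17046705 ≈ -4865.8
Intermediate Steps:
o = 11038
n(z, d) = -3 + 81/d - d/77 (n(z, d) = -3 + (81/d + d/(-77)) = -3 + (81/d + d*(-1/77)) = -3 + (81/d - d/77) = -3 + 81/d - d/77)
10987/(-30495) + o/n(135, -112) = 10987/(-30495) + 11038/(-3 + 81/(-112) - 1/77*(-112)) = 10987*(-1/30495) + 11038/(-3 + 81*(-1/112) + 16/11) = -10987/30495 + 11038/(-3 - 81/112 + 16/11) = -10987/30495 + 11038/(-2795/1232) = -10987/30495 + 11038*(-1232/2795) = -10987/30495 - 13598816/2795 = -82945320517/17046705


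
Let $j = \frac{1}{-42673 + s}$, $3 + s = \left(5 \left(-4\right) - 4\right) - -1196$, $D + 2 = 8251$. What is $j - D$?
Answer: $- \frac{342366497}{41504} \approx -8249.0$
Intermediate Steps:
$D = 8249$ ($D = -2 + 8251 = 8249$)
$s = 1169$ ($s = -3 + \left(\left(5 \left(-4\right) - 4\right) - -1196\right) = -3 + \left(\left(-20 - 4\right) + 1196\right) = -3 + \left(-24 + 1196\right) = -3 + 1172 = 1169$)
$j = - \frac{1}{41504}$ ($j = \frac{1}{-42673 + 1169} = \frac{1}{-41504} = - \frac{1}{41504} \approx -2.4094 \cdot 10^{-5}$)
$j - D = - \frac{1}{41504} - 8249 = - \frac{342366497}{41504}$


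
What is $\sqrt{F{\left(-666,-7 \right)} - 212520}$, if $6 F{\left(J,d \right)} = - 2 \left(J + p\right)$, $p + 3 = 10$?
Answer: $\frac{i \sqrt{1910703}}{3} \approx 460.76 i$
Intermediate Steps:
$p = 7$ ($p = -3 + 10 = 7$)
$F{\left(J,d \right)} = - \frac{7}{3} - \frac{J}{3}$ ($F{\left(J,d \right)} = \frac{\left(-2\right) \left(J + 7\right)}{6} = \frac{\left(-2\right) \left(7 + J\right)}{6} = \frac{-14 - 2 J}{6} = - \frac{7}{3} - \frac{J}{3}$)
$\sqrt{F{\left(-666,-7 \right)} - 212520} = \sqrt{\left(- \frac{7}{3} - -222\right) - 212520} = \sqrt{\left(- \frac{7}{3} + 222\right) - 212520} = \sqrt{\frac{659}{3} - 212520} = \sqrt{- \frac{636901}{3}} = \frac{i \sqrt{1910703}}{3}$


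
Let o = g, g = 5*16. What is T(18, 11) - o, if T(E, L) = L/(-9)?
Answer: -731/9 ≈ -81.222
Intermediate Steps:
T(E, L) = -L/9 (T(E, L) = L*(-⅑) = -L/9)
g = 80
o = 80
T(18, 11) - o = -⅑*11 - 1*80 = -11/9 - 80 = -731/9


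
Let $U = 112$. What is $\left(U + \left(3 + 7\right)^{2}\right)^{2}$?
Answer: $44944$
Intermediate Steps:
$\left(U + \left(3 + 7\right)^{2}\right)^{2} = \left(112 + \left(3 + 7\right)^{2}\right)^{2} = \left(112 + 10^{2}\right)^{2} = \left(112 + 100\right)^{2} = 212^{2} = 44944$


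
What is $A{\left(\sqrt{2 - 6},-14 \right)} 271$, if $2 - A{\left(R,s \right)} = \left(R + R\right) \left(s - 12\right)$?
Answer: $542 + 28184 i \approx 542.0 + 28184.0 i$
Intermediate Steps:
$A{\left(R,s \right)} = 2 - 2 R \left(-12 + s\right)$ ($A{\left(R,s \right)} = 2 - \left(R + R\right) \left(s - 12\right) = 2 - 2 R \left(-12 + s\right)$)
$A{\left(\sqrt{2 - 6},-14 \right)} 271 = \left(2 + 24 \sqrt{2 - 6} - 2 \sqrt{2 - 6} \left(-14\right)\right) 271 = \left(2 + 24 \sqrt{-4} - 2 \sqrt{-4} \left(-14\right)\right) 271 = \left(2 + 24 \cdot 2 i - 2 \cdot 2 i \left(-14\right)\right) 271 = \left(2 + 48 i + 56 i\right) 271 = \left(2 + 104 i\right) 271 = 542 + 28184 i$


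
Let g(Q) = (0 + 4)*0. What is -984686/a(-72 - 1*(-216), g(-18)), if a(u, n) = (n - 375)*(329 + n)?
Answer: 984686/123375 ≈ 7.9812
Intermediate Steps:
g(Q) = 0 (g(Q) = 4*0 = 0)
a(u, n) = (-375 + n)*(329 + n)
-984686/a(-72 - 1*(-216), g(-18)) = -984686/(-123375 + 0² - 46*0) = -984686/(-123375 + 0 + 0) = -984686/(-123375) = -984686*(-1/123375) = 984686/123375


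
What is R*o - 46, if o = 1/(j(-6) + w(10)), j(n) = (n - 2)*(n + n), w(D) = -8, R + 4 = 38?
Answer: -2007/44 ≈ -45.614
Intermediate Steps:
R = 34 (R = -4 + 38 = 34)
j(n) = 2*n*(-2 + n) (j(n) = (-2 + n)*(2*n) = 2*n*(-2 + n))
o = 1/88 (o = 1/(2*(-6)*(-2 - 6) - 8) = 1/(2*(-6)*(-8) - 8) = 1/(96 - 8) = 1/88 ≈ 0.011364)
R*o - 46 = 34*(1/88) - 46 = 17/44 - 46 = -2007/44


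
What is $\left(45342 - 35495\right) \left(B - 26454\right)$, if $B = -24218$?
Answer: $-498967184$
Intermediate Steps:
$\left(45342 - 35495\right) \left(B - 26454\right) = \left(45342 - 35495\right) \left(-24218 - 26454\right) = \left(45342 - 35495\right) \left(-50672\right) = 9847 \left(-50672\right) = -498967184$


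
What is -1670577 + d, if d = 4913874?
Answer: 3243297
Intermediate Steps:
-1670577 + d = -1670577 + 4913874 = 3243297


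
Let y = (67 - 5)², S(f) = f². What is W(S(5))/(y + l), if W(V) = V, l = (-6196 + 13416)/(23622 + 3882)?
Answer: 171900/26433149 ≈ 0.0065032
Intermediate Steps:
l = 1805/6876 (l = 7220/27504 = 7220*(1/27504) = 1805/6876 ≈ 0.26251)
y = 3844 (y = 62² = 3844)
W(S(5))/(y + l) = 5²/(3844 + 1805/6876) = 25/(26433149/6876) = 25*(6876/26433149) = 171900/26433149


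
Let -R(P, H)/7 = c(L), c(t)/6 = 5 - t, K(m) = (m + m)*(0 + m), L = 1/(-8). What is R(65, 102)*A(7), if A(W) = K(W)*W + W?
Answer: -596673/4 ≈ -1.4917e+5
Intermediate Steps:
L = -1/8 ≈ -0.12500
K(m) = 2*m**2 (K(m) = (2*m)*m = 2*m**2)
c(t) = 30 - 6*t (c(t) = 6*(5 - t) = 30 - 6*t)
A(W) = W + 2*W**3 (A(W) = (2*W**2)*W + W = 2*W**3 + W = W + 2*W**3)
R(P, H) = -861/4 (R(P, H) = -7*(30 - 6*(-1/8)) = -7*(30 + 3/4) = -7*123/4 = -861/4)
R(65, 102)*A(7) = -861*(7 + 2*7**3)/4 = -861*(7 + 2*343)/4 = -861*(7 + 686)/4 = -861/4*693 = -596673/4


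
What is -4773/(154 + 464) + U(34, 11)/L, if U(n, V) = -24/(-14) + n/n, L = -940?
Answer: -5236347/677740 ≈ -7.7262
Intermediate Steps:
U(n, V) = 19/7 (U(n, V) = -24*(-1/14) + 1 = 12/7 + 1 = 19/7)
-4773/(154 + 464) + U(34, 11)/L = -4773/(154 + 464) + (19/7)/(-940) = -4773/618 + (19/7)*(-1/940) = -4773*1/618 - 19/6580 = -1591/206 - 19/6580 = -5236347/677740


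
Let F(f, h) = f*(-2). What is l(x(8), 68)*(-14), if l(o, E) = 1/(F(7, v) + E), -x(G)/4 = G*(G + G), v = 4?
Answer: -7/27 ≈ -0.25926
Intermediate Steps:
F(f, h) = -2*f
x(G) = -8*G**2 (x(G) = -4*G*(G + G) = -4*G*2*G = -8*G**2)
l(o, E) = 1/(-14 + E) (l(o, E) = 1/(-2*7 + E) = 1/(-14 + E))
l(x(8), 68)*(-14) = -14/(-14 + 68) = -14/54 = (1/54)*(-14) = -7/27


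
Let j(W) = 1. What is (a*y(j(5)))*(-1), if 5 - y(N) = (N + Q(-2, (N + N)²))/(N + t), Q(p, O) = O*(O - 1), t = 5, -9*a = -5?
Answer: -85/54 ≈ -1.5741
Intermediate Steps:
a = 5/9 (a = -⅑*(-5) = 5/9 ≈ 0.55556)
Q(p, O) = O*(-1 + O)
y(N) = 5 - (N + 4*N²*(-1 + 4*N²))/(5 + N) (y(N) = 5 - (N + (N + N)²*(-1 + (N + N)²))/(N + 5) = 5 - (N + (2*N)²*(-1 + (2*N)²))/(5 + N) = 5 - (N + (4*N²)*(-1 + 4*N²))/(5 + N) = 5 - (N + 4*N²*(-1 + 4*N²))/(5 + N))
(a*y(j(5)))*(-1) = (5*((25 - 16*1⁴ + 4*1 + 4*1²)/(5 + 1))/9)*(-1) = (5*((25 - 16*1 + 4 + 4*1)/6)/9)*(-1) = (5*((25 - 16 + 4 + 4)/6)/9)*(-1) = (5*((⅙)*17)/9)*(-1) = ((5/9)*(17/6))*(-1) = (85/54)*(-1) = -85/54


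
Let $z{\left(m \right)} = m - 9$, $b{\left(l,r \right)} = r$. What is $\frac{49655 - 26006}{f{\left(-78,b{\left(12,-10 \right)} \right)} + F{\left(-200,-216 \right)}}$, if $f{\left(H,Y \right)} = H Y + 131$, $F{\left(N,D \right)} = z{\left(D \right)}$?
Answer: $\frac{23649}{686} \approx 34.474$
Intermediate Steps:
$z{\left(m \right)} = -9 + m$
$F{\left(N,D \right)} = -9 + D$
$f{\left(H,Y \right)} = 131 + H Y$
$\frac{49655 - 26006}{f{\left(-78,b{\left(12,-10 \right)} \right)} + F{\left(-200,-216 \right)}} = \frac{49655 - 26006}{\left(131 - -780\right) - 225} = \frac{23649}{\left(131 + 780\right) - 225} = \frac{23649}{911 - 225} = \frac{23649}{686}$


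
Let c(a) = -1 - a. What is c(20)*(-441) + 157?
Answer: 9418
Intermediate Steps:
c(20)*(-441) + 157 = (-1 - 1*20)*(-441) + 157 = (-1 - 20)*(-441) + 157 = -21*(-441) + 157 = 9261 + 157 = 9418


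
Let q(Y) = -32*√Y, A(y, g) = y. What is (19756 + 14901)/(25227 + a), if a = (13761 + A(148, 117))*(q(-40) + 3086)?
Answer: 1488462733457/1852489281566561 + 30850829632*I*√10/1852489281566561 ≈ 0.00080349 + 5.2664e-5*I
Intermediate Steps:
a = 42923174 - 890176*I*√10 (a = (13761 + 148)*(-64*I*√10 + 3086) = 13909*(-64*I*√10 + 3086) = 13909*(3086 - 64*I*√10) = 42923174 - 890176*I*√10 ≈ 4.2923e+7 - 2.815e+6*I)
(19756 + 14901)/(25227 + a) = (19756 + 14901)/(25227 + (42923174 - 890176*I*√10)) = 34657/(42948401 - 890176*I*√10)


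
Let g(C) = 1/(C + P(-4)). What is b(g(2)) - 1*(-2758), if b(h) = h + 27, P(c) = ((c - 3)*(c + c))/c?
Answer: 33419/12 ≈ 2784.9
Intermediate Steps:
P(c) = -6 + 2*c (P(c) = ((-3 + c)*(2*c))/c = (2*c*(-3 + c))/c = -6 + 2*c)
g(C) = 1/(-14 + C) (g(C) = 1/(C + (-6 + 2*(-4))) = 1/(C + (-6 - 8)) = 1/(C - 14) = 1/(-14 + C))
b(h) = 27 + h
b(g(2)) - 1*(-2758) = (27 + 1/(-14 + 2)) - 1*(-2758) = (27 + 1/(-12)) + 2758 = (27 - 1/12) + 2758 = 323/12 + 2758 = 33419/12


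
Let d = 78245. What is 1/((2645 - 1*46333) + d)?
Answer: 1/34557 ≈ 2.8938e-5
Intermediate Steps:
1/((2645 - 1*46333) + d) = 1/((2645 - 1*46333) + 78245) = 1/((2645 - 46333) + 78245) = 1/(-43688 + 78245) = 1/34557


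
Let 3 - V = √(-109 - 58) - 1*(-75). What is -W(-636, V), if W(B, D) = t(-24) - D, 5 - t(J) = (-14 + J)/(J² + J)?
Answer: -21271/276 - I*√167 ≈ -77.069 - 12.923*I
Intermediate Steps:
t(J) = 5 - (-14 + J)/(J + J²) (t(J) = 5 - (-14 + J)/(J² + J) = 5 - (-14 + J)/(J + J²))
V = -72 - I*√167 (V = 3 - (√(-109 - 58) - 1*(-75)) = 3 - (√(-167) + 75) = 3 - (I*√167 + 75) = 3 - (75 + I*√167) = 3 + (-75 - I*√167) = -72 - I*√167 ≈ -72.0 - 12.923*I)
W(B, D) = 1399/276 - D (W(B, D) = (14 + 4*(-24) + 5*(-24)²)/((-24)*(1 - 24)) - D = -1/24*(14 - 96 + 5*576)/(-23) - D = -1/24*(-1/23)*(14 - 96 + 2880) - D = -1/24*(-1/23)*2798 - D = 1399/276 - D)
-W(-636, V) = -(1399/276 - (-72 - I*√167)) = -(1399/276 + (72 + I*√167)) = -(21271/276 + I*√167) = -21271/276 - I*√167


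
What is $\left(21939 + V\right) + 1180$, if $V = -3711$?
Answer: $19408$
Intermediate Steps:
$\left(21939 + V\right) + 1180 = \left(21939 - 3711\right) + 1180 = 18228 + 1180 = 19408$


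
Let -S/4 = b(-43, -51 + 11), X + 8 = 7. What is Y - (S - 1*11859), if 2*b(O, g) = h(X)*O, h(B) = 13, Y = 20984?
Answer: 31725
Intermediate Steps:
X = -1 (X = -8 + 7 = -1)
b(O, g) = 13*O/2 (b(O, g) = (13*O)/2 = 13*O/2)
S = 1118 (S = -26*(-43) = -4*(-559/2) = 1118)
Y - (S - 1*11859) = 20984 - (1118 - 1*11859) = 20984 - (1118 - 11859) = 20984 - 1*(-10741) = 20984 + 10741 = 31725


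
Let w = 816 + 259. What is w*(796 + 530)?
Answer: 1425450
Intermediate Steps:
w = 1075
w*(796 + 530) = 1075*(796 + 530) = 1075*1326 = 1425450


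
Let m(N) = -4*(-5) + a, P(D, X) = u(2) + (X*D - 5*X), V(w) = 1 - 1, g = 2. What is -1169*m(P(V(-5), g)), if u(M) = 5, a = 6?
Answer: -30394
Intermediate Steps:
V(w) = 0
P(D, X) = 5 - 5*X + D*X (P(D, X) = 5 + (X*D - 5*X) = 5 + (D*X - 5*X) = 5 + (-5*X + D*X) = 5 - 5*X + D*X)
m(N) = 26 (m(N) = -4*(-5) + 6 = 20 + 6 = 26)
-1169*m(P(V(-5), g)) = -1169*26 = -30394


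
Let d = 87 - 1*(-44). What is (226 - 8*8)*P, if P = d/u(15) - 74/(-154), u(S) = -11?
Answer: -12960/7 ≈ -1851.4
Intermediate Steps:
d = 131 (d = 87 + 44 = 131)
P = -80/7 (P = 131/(-11) - 74/(-154) = 131*(-1/11) - 74*(-1/154) = -131/11 + 37/77 = -80/7 ≈ -11.429)
(226 - 8*8)*P = (226 - 8*8)*(-80/7) = (226 - 64)*(-80/7) = 162*(-80/7) = -12960/7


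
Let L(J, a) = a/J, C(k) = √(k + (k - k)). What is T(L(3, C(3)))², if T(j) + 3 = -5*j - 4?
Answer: 172/3 + 70*√3/3 ≈ 97.748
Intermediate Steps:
C(k) = √k (C(k) = √(k + 0) = √k)
T(j) = -7 - 5*j (T(j) = -3 + (-5*j - 4) = -3 + (-4 - 5*j) = -7 - 5*j)
T(L(3, C(3)))² = (-7 - 5*√3/3)²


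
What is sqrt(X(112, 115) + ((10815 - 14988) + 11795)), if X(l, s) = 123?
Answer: sqrt(7745) ≈ 88.006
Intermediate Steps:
sqrt(X(112, 115) + ((10815 - 14988) + 11795)) = sqrt(123 + ((10815 - 14988) + 11795)) = sqrt(123 + (-4173 + 11795)) = sqrt(123 + 7622) = sqrt(7745)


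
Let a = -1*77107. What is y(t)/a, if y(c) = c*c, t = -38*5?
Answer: -36100/77107 ≈ -0.46818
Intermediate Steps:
t = -190
a = -77107
y(c) = c²
y(t)/a = (-190)²/(-77107) = 36100*(-1/77107) = -36100/77107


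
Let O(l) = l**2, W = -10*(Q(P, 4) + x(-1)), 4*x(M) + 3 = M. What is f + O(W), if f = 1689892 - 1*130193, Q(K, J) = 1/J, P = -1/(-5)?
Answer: 6239021/4 ≈ 1.5598e+6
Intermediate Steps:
x(M) = -3/4 + M/4
P = 1/5 (P = -1*(-1/5) = 1/5 ≈ 0.20000)
W = 15/2 (W = -10*(1/4 + (-3/4 + (1/4)*(-1))) = -10*(1/4 + (-3/4 - 1/4)) = -10*(1/4 - 1) = -10*(-3/4) = 15/2 ≈ 7.5000)
f = 1559699 (f = 1689892 - 130193 = 1559699)
f + O(W) = 1559699 + (15/2)**2 = 1559699 + 225/4 = 6239021/4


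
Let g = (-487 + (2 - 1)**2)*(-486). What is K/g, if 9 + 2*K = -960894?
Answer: -11863/5832 ≈ -2.0341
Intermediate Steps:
K = -960903/2 (K = -9/2 + (1/2)*(-960894) = -9/2 - 480447 = -960903/2 ≈ -4.8045e+5)
g = 236196 (g = (-487 + 1**2)*(-486) = (-487 + 1)*(-486) = -486*(-486) = 236196)
K/g = -960903/2/236196 = -960903/2*1/236196 = -11863/5832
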